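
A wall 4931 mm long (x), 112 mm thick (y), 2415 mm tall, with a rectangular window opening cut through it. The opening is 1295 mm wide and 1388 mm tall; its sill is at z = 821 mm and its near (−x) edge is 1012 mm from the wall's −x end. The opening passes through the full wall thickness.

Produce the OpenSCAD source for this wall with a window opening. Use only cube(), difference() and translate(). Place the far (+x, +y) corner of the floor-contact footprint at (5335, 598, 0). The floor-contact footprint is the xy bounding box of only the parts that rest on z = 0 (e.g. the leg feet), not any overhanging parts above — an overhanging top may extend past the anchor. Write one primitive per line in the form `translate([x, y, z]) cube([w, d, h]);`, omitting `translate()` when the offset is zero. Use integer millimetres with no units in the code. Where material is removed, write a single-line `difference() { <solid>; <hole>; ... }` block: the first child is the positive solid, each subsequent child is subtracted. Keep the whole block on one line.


difference() { translate([404, 486, 0]) cube([4931, 112, 2415]); translate([1416, 486, 821]) cube([1295, 112, 1388]); }


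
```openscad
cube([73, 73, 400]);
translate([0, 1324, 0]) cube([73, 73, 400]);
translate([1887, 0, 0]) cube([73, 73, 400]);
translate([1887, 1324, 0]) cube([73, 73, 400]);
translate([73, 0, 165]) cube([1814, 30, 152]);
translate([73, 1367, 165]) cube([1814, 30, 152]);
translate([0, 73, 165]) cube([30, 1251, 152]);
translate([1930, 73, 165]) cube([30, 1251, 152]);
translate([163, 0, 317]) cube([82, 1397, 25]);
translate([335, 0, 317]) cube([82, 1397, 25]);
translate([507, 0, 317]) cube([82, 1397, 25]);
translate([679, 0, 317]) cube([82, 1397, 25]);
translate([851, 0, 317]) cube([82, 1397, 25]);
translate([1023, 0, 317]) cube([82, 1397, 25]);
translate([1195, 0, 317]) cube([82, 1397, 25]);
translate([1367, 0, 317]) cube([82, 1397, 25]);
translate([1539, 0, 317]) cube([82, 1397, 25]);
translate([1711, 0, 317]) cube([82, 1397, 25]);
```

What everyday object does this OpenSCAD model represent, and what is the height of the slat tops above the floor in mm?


A bed frame. The slat-top height is 342 mm.

Four posts, four rails, and a row of slats — a bed frame. Slats sit on the rails at z = 165 + 152 = 317; with slat thickness 25, the top is 342 mm.


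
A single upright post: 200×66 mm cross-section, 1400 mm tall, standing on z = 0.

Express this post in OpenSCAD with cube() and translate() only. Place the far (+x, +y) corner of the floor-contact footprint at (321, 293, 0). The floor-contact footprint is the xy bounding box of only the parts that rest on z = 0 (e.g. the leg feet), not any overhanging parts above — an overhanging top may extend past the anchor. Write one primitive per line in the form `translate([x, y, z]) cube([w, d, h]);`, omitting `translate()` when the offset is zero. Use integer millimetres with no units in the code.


translate([121, 227, 0]) cube([200, 66, 1400]);


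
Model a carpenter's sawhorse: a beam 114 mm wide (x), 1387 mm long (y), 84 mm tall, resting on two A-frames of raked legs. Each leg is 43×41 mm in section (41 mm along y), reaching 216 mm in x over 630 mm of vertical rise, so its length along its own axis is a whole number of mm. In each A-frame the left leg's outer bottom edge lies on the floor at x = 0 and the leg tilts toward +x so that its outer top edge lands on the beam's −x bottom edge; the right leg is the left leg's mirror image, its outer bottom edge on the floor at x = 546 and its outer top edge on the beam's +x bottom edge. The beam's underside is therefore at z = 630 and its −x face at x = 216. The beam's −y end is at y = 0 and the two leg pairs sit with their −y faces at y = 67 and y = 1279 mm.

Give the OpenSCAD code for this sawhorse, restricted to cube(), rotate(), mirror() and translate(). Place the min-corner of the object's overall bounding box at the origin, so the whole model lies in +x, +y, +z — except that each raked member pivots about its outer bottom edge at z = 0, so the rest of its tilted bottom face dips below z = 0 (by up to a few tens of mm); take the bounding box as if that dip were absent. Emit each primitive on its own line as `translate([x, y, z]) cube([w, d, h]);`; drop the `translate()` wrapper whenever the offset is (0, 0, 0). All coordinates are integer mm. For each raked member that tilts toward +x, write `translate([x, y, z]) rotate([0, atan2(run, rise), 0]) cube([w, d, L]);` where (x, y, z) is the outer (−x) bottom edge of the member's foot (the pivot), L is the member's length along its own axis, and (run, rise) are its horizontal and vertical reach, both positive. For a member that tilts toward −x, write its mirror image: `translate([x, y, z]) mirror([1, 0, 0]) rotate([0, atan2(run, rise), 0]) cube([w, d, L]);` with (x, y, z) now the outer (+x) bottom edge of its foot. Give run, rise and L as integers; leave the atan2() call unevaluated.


translate([216, 0, 630]) cube([114, 1387, 84]);
translate([0, 67, 0]) rotate([0, atan2(216, 630), 0]) cube([43, 41, 666]);
translate([546, 67, 0]) mirror([1, 0, 0]) rotate([0, atan2(216, 630), 0]) cube([43, 41, 666]);
translate([0, 1279, 0]) rotate([0, atan2(216, 630), 0]) cube([43, 41, 666]);
translate([546, 1279, 0]) mirror([1, 0, 0]) rotate([0, atan2(216, 630), 0]) cube([43, 41, 666]);


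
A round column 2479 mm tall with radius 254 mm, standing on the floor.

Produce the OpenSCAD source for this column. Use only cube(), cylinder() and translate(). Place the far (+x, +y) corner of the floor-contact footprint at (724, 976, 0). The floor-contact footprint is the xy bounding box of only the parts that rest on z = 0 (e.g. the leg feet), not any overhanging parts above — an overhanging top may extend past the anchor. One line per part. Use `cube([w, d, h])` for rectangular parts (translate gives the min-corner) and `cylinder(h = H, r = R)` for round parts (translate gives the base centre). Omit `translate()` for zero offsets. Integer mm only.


translate([470, 722, 0]) cylinder(h = 2479, r = 254);


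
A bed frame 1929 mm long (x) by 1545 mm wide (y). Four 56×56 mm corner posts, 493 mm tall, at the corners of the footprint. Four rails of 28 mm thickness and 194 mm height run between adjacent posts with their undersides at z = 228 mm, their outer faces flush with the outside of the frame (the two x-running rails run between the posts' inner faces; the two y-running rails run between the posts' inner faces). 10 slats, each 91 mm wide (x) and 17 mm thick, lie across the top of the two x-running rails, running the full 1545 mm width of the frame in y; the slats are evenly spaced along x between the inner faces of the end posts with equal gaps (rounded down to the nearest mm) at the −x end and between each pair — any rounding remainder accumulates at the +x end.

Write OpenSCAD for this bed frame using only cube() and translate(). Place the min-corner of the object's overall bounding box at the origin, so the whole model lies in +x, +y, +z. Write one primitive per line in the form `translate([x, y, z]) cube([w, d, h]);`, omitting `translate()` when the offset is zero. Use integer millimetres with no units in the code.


// slat z = rail_z + rail_h = 228 + 194 = 422
// slat gap = ⌊(1817 − 10·91) / 11⌋ = 82
cube([56, 56, 493]);
translate([0, 1489, 0]) cube([56, 56, 493]);
translate([1873, 0, 0]) cube([56, 56, 493]);
translate([1873, 1489, 0]) cube([56, 56, 493]);
translate([56, 0, 228]) cube([1817, 28, 194]);
translate([56, 1517, 228]) cube([1817, 28, 194]);
translate([0, 56, 228]) cube([28, 1433, 194]);
translate([1901, 56, 228]) cube([28, 1433, 194]);
translate([138, 0, 422]) cube([91, 1545, 17]);
translate([311, 0, 422]) cube([91, 1545, 17]);
translate([484, 0, 422]) cube([91, 1545, 17]);
translate([657, 0, 422]) cube([91, 1545, 17]);
translate([830, 0, 422]) cube([91, 1545, 17]);
translate([1003, 0, 422]) cube([91, 1545, 17]);
translate([1176, 0, 422]) cube([91, 1545, 17]);
translate([1349, 0, 422]) cube([91, 1545, 17]);
translate([1522, 0, 422]) cube([91, 1545, 17]);
translate([1695, 0, 422]) cube([91, 1545, 17]);


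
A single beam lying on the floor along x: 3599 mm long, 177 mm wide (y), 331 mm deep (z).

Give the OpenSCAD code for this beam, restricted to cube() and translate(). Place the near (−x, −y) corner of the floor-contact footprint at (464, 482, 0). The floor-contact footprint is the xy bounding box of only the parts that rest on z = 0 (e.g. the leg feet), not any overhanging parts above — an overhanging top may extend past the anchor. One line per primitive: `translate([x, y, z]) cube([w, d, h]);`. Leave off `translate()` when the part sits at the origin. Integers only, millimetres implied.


translate([464, 482, 0]) cube([3599, 177, 331]);


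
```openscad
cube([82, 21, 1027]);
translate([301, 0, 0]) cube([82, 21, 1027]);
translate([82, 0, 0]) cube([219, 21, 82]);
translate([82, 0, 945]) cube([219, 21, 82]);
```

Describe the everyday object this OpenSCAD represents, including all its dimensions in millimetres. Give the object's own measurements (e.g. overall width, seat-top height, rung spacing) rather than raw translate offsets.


A rectangular picture frame lying in the x–z plane (depth along y). The opening is 219 mm wide (x) by 863 mm tall (z), surrounded by a border 82 mm wide on all four sides. The frame is 21 mm deep and is made of two full-height vertical stiles with two horizontal rails fitted between them.


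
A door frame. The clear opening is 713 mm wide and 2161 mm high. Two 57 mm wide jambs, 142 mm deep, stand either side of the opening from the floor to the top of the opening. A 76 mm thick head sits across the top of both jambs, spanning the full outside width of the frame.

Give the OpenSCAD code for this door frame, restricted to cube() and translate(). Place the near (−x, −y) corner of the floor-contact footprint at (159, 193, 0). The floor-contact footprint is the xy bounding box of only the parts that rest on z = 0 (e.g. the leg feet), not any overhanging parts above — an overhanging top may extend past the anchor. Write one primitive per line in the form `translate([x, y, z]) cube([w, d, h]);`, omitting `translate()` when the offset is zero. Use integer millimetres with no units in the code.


translate([159, 193, 0]) cube([57, 142, 2161]);
translate([929, 193, 0]) cube([57, 142, 2161]);
translate([159, 193, 2161]) cube([827, 142, 76]);


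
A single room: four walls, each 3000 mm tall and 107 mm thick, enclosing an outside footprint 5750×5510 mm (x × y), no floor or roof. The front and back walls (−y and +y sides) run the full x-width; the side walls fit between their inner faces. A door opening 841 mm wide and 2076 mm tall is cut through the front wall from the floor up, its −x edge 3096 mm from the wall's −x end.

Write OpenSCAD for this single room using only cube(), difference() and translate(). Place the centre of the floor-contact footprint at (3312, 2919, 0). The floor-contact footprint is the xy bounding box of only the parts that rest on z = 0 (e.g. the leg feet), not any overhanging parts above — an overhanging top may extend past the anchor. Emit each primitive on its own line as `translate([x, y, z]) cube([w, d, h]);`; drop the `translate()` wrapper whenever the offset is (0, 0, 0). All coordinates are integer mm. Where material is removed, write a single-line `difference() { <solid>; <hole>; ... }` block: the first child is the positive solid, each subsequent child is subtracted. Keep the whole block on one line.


difference() { translate([437, 164, 0]) cube([5750, 107, 3000]); translate([3533, 164, 0]) cube([841, 107, 2076]); }
translate([437, 5567, 0]) cube([5750, 107, 3000]);
translate([437, 271, 0]) cube([107, 5296, 3000]);
translate([6080, 271, 0]) cube([107, 5296, 3000]);


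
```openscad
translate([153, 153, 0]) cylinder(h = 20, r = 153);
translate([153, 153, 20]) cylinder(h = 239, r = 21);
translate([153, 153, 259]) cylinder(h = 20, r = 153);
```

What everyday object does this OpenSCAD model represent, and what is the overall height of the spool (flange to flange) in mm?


A spool. The overall height is 279 mm.

Three coaxial cylinders, large–small–large — a spool. Two 20 mm flanges and a 239 mm core give 20 + 239 + 20 = 279 mm.


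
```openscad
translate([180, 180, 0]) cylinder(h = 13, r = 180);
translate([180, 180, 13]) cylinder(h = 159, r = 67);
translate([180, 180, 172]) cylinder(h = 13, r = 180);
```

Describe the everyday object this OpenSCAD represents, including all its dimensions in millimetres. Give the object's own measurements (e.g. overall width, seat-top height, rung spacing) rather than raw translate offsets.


A spool: two coaxial disc flanges of radius 180 mm and thickness 13 mm, joined by a core cylinder of radius 67 mm and height 159 mm. The lower flange rests on z = 0 and the three cylinders share a vertical axis.


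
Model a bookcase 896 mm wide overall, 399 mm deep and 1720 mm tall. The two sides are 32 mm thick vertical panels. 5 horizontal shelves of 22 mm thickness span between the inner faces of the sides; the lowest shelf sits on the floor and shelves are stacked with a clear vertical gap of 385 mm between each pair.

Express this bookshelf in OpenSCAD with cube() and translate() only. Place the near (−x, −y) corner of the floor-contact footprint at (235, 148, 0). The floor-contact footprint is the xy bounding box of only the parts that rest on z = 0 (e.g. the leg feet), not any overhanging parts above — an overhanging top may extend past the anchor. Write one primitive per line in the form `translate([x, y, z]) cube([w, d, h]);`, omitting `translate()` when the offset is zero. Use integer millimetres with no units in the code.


translate([235, 148, 0]) cube([32, 399, 1720]);
translate([1099, 148, 0]) cube([32, 399, 1720]);
translate([267, 148, 0]) cube([832, 399, 22]);
translate([267, 148, 407]) cube([832, 399, 22]);
translate([267, 148, 814]) cube([832, 399, 22]);
translate([267, 148, 1221]) cube([832, 399, 22]);
translate([267, 148, 1628]) cube([832, 399, 22]);


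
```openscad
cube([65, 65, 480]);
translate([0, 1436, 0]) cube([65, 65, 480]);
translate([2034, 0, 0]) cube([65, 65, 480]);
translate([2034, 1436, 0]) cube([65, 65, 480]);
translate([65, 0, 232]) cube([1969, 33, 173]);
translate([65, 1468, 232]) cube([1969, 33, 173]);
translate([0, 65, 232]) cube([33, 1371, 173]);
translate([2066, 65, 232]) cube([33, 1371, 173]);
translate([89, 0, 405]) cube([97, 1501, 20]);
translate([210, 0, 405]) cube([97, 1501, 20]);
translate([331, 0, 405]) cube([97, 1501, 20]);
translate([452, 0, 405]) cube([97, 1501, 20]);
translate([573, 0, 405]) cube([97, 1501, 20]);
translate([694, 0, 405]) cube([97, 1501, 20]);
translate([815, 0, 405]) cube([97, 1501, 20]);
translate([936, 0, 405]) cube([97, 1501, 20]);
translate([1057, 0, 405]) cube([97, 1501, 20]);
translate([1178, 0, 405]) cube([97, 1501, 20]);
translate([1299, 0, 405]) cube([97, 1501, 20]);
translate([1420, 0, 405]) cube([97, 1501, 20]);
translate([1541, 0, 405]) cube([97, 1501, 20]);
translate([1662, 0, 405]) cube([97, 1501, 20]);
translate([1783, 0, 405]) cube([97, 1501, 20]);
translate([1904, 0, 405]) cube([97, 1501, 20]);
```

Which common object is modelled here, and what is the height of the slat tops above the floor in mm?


A bed frame. The slat-top height is 425 mm.

Four posts, four rails, and a row of slats — a bed frame. Slats sit on the rails at z = 232 + 173 = 405; with slat thickness 20, the top is 425 mm.


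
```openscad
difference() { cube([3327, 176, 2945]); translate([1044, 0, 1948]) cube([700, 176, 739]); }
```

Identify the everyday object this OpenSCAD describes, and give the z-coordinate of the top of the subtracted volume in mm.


A wall with a window opening. The window head height is 2687 mm.

A wall with a rectangular opening subtracted — a window. Sill at z = 1948, opening 739 mm tall, so the head is at 1948 + 739 = 2687 mm.


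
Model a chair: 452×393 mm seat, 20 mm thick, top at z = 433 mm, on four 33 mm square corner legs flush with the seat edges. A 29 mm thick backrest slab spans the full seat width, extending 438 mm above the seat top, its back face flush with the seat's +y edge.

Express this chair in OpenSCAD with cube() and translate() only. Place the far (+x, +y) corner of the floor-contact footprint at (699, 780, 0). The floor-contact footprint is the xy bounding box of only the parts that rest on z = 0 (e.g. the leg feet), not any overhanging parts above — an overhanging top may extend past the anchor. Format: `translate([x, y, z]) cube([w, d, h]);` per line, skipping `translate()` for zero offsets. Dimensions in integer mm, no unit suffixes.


translate([247, 387, 413]) cube([452, 393, 20]);
translate([247, 387, 0]) cube([33, 33, 413]);
translate([666, 387, 0]) cube([33, 33, 413]);
translate([247, 747, 0]) cube([33, 33, 413]);
translate([666, 747, 0]) cube([33, 33, 413]);
translate([247, 751, 433]) cube([452, 29, 438]);


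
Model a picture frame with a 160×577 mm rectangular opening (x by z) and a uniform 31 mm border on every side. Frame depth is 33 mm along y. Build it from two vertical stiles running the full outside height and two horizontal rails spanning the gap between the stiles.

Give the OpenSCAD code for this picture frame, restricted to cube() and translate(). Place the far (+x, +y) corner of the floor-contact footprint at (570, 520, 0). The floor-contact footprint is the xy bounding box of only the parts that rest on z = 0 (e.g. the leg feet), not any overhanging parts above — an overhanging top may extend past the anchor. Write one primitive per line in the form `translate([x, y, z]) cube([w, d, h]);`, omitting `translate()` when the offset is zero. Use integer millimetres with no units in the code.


translate([348, 487, 0]) cube([31, 33, 639]);
translate([539, 487, 0]) cube([31, 33, 639]);
translate([379, 487, 0]) cube([160, 33, 31]);
translate([379, 487, 608]) cube([160, 33, 31]);


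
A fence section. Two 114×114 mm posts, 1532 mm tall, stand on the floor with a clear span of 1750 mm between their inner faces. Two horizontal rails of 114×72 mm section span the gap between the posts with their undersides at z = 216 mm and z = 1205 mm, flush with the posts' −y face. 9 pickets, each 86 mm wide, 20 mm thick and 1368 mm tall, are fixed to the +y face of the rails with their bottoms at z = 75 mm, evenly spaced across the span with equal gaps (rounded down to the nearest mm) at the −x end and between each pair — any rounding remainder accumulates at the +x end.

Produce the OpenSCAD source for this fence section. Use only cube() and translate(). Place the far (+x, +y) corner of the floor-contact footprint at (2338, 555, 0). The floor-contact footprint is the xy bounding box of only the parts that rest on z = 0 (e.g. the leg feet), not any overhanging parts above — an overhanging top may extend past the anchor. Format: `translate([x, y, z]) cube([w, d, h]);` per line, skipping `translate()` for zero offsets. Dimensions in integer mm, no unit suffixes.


translate([360, 441, 0]) cube([114, 114, 1532]);
translate([2224, 441, 0]) cube([114, 114, 1532]);
translate([474, 441, 216]) cube([1750, 114, 72]);
translate([474, 441, 1205]) cube([1750, 114, 72]);
translate([571, 555, 75]) cube([86, 20, 1368]);
translate([754, 555, 75]) cube([86, 20, 1368]);
translate([937, 555, 75]) cube([86, 20, 1368]);
translate([1120, 555, 75]) cube([86, 20, 1368]);
translate([1303, 555, 75]) cube([86, 20, 1368]);
translate([1486, 555, 75]) cube([86, 20, 1368]);
translate([1669, 555, 75]) cube([86, 20, 1368]);
translate([1852, 555, 75]) cube([86, 20, 1368]);
translate([2035, 555, 75]) cube([86, 20, 1368]);


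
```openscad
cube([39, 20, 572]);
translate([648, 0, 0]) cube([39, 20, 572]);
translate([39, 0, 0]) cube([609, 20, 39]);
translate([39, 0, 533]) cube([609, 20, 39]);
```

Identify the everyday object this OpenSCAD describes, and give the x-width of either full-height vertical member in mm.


A picture frame. The border width is 39 mm.

Four thin pieces enclosing a rectangular opening — a picture frame. The two full-height stiles are 572 mm tall; the top rail sits at z = 533 and is 39 mm tall, so the border above the opening is 572 − 533 = 39 mm, matching the stile x-width.


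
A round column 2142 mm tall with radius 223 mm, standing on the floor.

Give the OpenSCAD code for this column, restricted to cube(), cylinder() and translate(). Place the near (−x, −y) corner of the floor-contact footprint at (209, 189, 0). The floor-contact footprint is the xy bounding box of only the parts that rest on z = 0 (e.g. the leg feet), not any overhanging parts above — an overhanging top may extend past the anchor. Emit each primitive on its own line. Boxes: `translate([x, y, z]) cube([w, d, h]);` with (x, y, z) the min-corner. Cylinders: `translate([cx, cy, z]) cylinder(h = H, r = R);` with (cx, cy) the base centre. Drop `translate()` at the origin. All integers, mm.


translate([432, 412, 0]) cylinder(h = 2142, r = 223);


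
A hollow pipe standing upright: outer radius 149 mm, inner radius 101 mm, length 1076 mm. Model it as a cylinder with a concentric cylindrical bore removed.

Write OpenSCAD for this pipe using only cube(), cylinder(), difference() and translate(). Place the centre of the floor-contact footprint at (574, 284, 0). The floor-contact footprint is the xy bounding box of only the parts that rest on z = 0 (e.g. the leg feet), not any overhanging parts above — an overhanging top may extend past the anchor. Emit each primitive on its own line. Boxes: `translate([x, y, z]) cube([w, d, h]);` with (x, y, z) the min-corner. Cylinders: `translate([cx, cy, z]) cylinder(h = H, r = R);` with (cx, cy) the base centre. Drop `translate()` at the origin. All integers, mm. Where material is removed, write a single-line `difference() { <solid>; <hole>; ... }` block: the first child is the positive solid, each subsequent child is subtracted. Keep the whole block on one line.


difference() { translate([574, 284, 0]) cylinder(h = 1076, r = 149); translate([574, 284, 0]) cylinder(h = 1076, r = 101); }


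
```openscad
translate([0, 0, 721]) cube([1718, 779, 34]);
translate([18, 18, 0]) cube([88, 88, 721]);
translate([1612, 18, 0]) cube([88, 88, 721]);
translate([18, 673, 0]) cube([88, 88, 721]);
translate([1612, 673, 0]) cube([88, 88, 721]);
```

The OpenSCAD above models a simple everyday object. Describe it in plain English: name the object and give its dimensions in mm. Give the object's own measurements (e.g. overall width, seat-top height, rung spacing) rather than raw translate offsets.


A table: top 1718 mm (x) × 779 mm (y), 34 mm thick, upper face at z = 755 mm, on four 88×88 mm square legs, each inset 18 mm from the nearest pair of top edges from z = 0 to the bottom of the top.


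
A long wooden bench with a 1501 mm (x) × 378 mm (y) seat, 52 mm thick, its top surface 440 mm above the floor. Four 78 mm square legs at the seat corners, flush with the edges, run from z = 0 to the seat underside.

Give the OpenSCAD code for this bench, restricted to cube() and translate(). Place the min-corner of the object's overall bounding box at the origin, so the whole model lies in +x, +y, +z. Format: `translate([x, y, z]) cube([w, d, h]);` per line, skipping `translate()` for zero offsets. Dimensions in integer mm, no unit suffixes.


translate([0, 0, 388]) cube([1501, 378, 52]);
cube([78, 78, 388]);
translate([0, 300, 0]) cube([78, 78, 388]);
translate([1423, 0, 0]) cube([78, 78, 388]);
translate([1423, 300, 0]) cube([78, 78, 388]);


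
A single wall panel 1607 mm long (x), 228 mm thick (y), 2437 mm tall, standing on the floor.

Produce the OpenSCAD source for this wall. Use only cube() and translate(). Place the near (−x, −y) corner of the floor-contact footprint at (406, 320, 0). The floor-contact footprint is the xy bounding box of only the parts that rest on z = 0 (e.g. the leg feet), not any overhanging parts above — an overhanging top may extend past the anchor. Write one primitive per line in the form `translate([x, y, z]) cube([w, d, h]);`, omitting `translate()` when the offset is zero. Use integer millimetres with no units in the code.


translate([406, 320, 0]) cube([1607, 228, 2437]);


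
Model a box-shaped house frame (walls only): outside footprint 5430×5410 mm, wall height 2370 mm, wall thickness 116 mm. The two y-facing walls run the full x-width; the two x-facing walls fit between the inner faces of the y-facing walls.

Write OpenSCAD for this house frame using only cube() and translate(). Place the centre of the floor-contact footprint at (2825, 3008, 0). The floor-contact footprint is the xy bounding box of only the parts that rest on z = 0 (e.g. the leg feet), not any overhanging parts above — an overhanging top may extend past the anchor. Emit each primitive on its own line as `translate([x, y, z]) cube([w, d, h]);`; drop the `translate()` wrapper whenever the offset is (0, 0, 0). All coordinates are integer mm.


translate([110, 303, 0]) cube([5430, 116, 2370]);
translate([110, 5597, 0]) cube([5430, 116, 2370]);
translate([110, 419, 0]) cube([116, 5178, 2370]);
translate([5424, 419, 0]) cube([116, 5178, 2370]);


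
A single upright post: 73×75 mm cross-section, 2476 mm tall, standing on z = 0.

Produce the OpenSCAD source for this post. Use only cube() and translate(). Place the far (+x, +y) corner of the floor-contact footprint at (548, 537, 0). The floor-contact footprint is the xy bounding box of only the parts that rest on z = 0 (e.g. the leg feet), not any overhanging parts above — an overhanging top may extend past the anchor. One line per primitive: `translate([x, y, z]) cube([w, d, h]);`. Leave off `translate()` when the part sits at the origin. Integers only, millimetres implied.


translate([475, 462, 0]) cube([73, 75, 2476]);


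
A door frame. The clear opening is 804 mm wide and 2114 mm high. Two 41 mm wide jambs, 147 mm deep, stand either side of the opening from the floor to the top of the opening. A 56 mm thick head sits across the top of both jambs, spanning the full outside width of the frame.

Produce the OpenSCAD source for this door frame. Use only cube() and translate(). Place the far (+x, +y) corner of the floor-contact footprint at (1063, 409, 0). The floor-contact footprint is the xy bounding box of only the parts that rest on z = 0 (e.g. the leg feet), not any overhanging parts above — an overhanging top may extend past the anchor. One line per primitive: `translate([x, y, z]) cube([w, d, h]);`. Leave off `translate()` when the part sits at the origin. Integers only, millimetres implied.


translate([177, 262, 0]) cube([41, 147, 2114]);
translate([1022, 262, 0]) cube([41, 147, 2114]);
translate([177, 262, 2114]) cube([886, 147, 56]);


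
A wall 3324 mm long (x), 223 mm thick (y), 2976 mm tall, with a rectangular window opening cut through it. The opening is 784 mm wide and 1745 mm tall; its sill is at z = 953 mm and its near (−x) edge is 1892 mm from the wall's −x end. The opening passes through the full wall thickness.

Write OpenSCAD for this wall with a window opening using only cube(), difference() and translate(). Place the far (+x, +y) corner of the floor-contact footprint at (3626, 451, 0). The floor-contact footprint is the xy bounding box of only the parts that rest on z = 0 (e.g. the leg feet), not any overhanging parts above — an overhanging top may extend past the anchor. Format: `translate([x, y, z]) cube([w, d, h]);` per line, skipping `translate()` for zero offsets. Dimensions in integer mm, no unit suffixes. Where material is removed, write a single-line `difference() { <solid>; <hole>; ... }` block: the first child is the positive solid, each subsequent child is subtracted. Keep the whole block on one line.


difference() { translate([302, 228, 0]) cube([3324, 223, 2976]); translate([2194, 228, 953]) cube([784, 223, 1745]); }


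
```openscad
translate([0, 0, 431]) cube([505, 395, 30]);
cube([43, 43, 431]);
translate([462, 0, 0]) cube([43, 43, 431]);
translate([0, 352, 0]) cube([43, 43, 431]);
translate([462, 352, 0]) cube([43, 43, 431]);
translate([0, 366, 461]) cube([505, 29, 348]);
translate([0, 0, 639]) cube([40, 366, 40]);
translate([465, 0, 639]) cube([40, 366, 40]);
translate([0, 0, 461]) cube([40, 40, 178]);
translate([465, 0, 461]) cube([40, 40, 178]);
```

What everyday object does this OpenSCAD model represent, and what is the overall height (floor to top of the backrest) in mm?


A chair. The overall height is 809 mm.

A slab on four corner posts with a tall panel at the back — a chair. The seat slab sits at z = 431 with thickness 30, and the 348 mm backrest starts at the seat top, so the overall height is 431 + 30 + 348 = 809 mm.


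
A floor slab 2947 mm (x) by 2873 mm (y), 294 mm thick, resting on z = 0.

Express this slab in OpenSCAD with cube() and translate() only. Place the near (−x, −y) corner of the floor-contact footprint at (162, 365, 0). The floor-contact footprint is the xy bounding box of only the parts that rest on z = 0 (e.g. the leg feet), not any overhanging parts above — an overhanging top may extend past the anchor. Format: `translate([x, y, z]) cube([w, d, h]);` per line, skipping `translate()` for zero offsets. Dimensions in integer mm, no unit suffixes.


translate([162, 365, 0]) cube([2947, 2873, 294]);


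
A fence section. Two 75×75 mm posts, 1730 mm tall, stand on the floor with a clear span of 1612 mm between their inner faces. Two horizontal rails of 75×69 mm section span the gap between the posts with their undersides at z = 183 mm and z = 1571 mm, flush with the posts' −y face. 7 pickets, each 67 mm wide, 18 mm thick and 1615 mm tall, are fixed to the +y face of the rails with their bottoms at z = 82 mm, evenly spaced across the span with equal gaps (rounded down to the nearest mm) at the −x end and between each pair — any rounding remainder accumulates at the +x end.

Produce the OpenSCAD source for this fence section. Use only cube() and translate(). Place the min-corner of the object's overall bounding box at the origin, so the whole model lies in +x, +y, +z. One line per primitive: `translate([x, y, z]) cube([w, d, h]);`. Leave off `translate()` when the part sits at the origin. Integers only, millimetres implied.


cube([75, 75, 1730]);
translate([1687, 0, 0]) cube([75, 75, 1730]);
translate([75, 0, 183]) cube([1612, 75, 69]);
translate([75, 0, 1571]) cube([1612, 75, 69]);
translate([217, 75, 82]) cube([67, 18, 1615]);
translate([426, 75, 82]) cube([67, 18, 1615]);
translate([635, 75, 82]) cube([67, 18, 1615]);
translate([844, 75, 82]) cube([67, 18, 1615]);
translate([1053, 75, 82]) cube([67, 18, 1615]);
translate([1262, 75, 82]) cube([67, 18, 1615]);
translate([1471, 75, 82]) cube([67, 18, 1615]);


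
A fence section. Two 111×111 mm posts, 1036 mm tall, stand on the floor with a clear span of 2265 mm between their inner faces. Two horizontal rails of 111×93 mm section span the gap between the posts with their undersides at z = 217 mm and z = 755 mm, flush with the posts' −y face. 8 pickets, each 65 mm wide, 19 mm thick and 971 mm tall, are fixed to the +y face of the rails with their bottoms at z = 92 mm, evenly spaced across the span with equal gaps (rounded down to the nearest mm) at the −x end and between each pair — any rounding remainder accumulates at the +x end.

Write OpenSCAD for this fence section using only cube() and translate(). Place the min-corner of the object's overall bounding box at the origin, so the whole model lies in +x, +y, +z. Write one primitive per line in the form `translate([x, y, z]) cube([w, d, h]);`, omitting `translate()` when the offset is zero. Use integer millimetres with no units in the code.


cube([111, 111, 1036]);
translate([2376, 0, 0]) cube([111, 111, 1036]);
translate([111, 0, 217]) cube([2265, 111, 93]);
translate([111, 0, 755]) cube([2265, 111, 93]);
translate([304, 111, 92]) cube([65, 19, 971]);
translate([562, 111, 92]) cube([65, 19, 971]);
translate([820, 111, 92]) cube([65, 19, 971]);
translate([1078, 111, 92]) cube([65, 19, 971]);
translate([1336, 111, 92]) cube([65, 19, 971]);
translate([1594, 111, 92]) cube([65, 19, 971]);
translate([1852, 111, 92]) cube([65, 19, 971]);
translate([2110, 111, 92]) cube([65, 19, 971]);


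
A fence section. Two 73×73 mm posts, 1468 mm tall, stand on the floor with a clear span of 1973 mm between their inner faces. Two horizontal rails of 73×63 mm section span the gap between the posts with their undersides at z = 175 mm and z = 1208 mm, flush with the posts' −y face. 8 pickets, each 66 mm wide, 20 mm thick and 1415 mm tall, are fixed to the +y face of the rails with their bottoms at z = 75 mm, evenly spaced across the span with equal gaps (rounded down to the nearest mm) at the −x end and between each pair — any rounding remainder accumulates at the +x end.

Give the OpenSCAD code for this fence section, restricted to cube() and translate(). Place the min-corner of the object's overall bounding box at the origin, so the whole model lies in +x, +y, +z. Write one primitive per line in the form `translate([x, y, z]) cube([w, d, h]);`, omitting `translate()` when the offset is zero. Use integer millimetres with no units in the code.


cube([73, 73, 1468]);
translate([2046, 0, 0]) cube([73, 73, 1468]);
translate([73, 0, 175]) cube([1973, 73, 63]);
translate([73, 0, 1208]) cube([1973, 73, 63]);
translate([233, 73, 75]) cube([66, 20, 1415]);
translate([459, 73, 75]) cube([66, 20, 1415]);
translate([685, 73, 75]) cube([66, 20, 1415]);
translate([911, 73, 75]) cube([66, 20, 1415]);
translate([1137, 73, 75]) cube([66, 20, 1415]);
translate([1363, 73, 75]) cube([66, 20, 1415]);
translate([1589, 73, 75]) cube([66, 20, 1415]);
translate([1815, 73, 75]) cube([66, 20, 1415]);


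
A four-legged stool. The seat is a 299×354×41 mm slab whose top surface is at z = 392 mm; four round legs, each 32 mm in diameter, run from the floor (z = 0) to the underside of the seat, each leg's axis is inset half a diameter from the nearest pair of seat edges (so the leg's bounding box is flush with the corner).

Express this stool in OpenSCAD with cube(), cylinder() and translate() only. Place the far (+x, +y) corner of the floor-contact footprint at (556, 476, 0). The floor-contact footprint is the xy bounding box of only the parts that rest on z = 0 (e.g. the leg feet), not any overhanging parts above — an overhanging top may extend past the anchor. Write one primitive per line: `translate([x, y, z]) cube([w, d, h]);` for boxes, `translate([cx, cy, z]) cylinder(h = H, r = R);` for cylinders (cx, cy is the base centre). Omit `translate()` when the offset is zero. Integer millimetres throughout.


translate([257, 122, 351]) cube([299, 354, 41]);
translate([273, 138, 0]) cylinder(h = 351, r = 16);
translate([540, 138, 0]) cylinder(h = 351, r = 16);
translate([273, 460, 0]) cylinder(h = 351, r = 16);
translate([540, 460, 0]) cylinder(h = 351, r = 16);


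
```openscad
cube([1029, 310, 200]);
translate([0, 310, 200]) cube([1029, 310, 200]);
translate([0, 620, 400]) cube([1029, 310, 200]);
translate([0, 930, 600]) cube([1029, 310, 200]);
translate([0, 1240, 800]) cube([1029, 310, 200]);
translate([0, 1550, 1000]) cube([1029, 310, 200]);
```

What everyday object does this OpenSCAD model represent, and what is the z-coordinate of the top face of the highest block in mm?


A staircase. The total rise is 1200 mm.

6 identical blocks, each offset up and back from the previous — a staircase. Each step is 200 mm tall and there are 6 of them, so the total rise is 6 × 200 = 1200 mm.


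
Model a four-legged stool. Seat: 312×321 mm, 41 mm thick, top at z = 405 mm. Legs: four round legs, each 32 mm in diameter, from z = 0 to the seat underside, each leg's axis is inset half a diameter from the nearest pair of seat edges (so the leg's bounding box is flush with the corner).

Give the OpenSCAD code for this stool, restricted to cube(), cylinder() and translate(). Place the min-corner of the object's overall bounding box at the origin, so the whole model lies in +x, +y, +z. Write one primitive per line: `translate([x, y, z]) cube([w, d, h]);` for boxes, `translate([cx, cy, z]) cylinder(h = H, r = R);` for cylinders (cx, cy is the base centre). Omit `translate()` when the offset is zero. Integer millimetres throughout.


translate([0, 0, 364]) cube([312, 321, 41]);
translate([16, 16, 0]) cylinder(h = 364, r = 16);
translate([296, 16, 0]) cylinder(h = 364, r = 16);
translate([16, 305, 0]) cylinder(h = 364, r = 16);
translate([296, 305, 0]) cylinder(h = 364, r = 16);


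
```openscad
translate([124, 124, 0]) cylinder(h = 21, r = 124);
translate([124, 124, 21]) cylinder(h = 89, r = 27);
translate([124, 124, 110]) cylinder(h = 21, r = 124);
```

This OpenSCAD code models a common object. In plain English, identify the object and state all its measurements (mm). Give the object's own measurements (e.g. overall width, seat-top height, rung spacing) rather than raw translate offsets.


A spool: two coaxial disc flanges of radius 124 mm and thickness 21 mm, joined by a core cylinder of radius 27 mm and height 89 mm. The lower flange rests on z = 0 and the three cylinders share a vertical axis.


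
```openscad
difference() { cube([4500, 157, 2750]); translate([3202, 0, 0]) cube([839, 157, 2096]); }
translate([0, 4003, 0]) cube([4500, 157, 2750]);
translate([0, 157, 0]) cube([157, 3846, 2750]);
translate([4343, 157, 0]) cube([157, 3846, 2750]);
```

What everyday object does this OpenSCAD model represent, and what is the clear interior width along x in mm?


A single room. The interior width is 4186 mm.

Four walls enclosing a rectangle with a door in the front wall — a room. Outside width 4500 minus two 157 mm walls gives 4186 mm.


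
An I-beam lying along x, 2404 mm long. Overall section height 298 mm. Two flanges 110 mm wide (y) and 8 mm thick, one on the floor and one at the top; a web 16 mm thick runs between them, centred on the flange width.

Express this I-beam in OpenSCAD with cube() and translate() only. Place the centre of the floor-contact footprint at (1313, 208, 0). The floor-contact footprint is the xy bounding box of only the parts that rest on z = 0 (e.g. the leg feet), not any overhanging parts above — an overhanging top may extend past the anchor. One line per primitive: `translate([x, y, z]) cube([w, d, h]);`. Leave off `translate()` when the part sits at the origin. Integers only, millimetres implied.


translate([111, 153, 0]) cube([2404, 110, 8]);
translate([111, 200, 8]) cube([2404, 16, 282]);
translate([111, 153, 290]) cube([2404, 110, 8]);


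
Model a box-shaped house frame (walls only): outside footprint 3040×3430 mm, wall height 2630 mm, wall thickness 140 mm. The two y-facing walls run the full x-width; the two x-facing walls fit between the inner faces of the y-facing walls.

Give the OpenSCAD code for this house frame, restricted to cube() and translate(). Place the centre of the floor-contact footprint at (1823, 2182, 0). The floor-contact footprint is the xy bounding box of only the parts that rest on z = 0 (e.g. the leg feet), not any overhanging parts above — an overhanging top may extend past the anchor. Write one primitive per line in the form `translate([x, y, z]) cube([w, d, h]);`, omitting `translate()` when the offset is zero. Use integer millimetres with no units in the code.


translate([303, 467, 0]) cube([3040, 140, 2630]);
translate([303, 3757, 0]) cube([3040, 140, 2630]);
translate([303, 607, 0]) cube([140, 3150, 2630]);
translate([3203, 607, 0]) cube([140, 3150, 2630]);


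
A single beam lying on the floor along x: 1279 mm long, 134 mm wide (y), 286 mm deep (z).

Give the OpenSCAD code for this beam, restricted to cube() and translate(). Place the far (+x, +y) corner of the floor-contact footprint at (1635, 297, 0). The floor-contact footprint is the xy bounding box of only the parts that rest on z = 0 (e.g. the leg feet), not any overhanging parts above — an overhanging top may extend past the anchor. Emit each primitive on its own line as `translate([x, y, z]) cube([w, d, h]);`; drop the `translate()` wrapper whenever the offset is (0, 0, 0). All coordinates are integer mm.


translate([356, 163, 0]) cube([1279, 134, 286]);
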